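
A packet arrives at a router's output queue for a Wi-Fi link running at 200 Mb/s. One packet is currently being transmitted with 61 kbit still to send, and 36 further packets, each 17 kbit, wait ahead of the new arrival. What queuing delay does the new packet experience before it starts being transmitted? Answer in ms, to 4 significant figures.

Each queued packet: L/R = 17000/200000000 = 0.085 ms.
36 queued → 3.06 ms.
Plus remaining 61000 bits of current packet: 0.305 ms.
Queuing delay = 3.365 ms.

3.365 ms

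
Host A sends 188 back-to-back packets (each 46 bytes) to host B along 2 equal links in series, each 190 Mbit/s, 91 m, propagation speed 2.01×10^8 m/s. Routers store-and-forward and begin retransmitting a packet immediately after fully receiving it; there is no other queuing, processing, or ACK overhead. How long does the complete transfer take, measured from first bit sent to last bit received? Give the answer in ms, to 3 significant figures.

0.367 ms

Per-hop transmission t_tx = L/R = 368/190000000 = 0.00193684 ms.
Per-hop propagation t_prop = 91/2.01e+08 = 0.000452736 ms.
Pipeline fill: first packet needs 2·t_tx to clear all hops; remaining 187 packets each add one t_tx.
Total = (2+188-1)·t_tx + 2·t_prop = 189·0.00193684 + 2·0.000452736 = 0.367 ms.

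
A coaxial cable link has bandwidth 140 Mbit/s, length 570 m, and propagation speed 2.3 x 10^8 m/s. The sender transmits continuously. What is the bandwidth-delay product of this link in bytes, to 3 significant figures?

43.4 bytes

Propagation delay = 570 / 2.3e+08 = 2.47826e-06 s.
BDP = R × t_prop = 140000000 × 2.47826e-06 = 346.957 bits.
In bytes: 346.957/8 = 43.4 bytes.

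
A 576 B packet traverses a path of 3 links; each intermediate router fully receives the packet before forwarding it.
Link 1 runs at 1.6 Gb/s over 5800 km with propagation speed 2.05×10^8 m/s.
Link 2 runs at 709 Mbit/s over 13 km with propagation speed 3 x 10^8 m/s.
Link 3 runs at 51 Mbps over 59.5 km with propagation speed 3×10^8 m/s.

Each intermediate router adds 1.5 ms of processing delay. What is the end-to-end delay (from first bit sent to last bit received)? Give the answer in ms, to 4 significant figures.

L = 576 × 8 = 4608 bits.
Transmission delays (L/R per hop): 0.00288, 0.00649929, 0.0903529 ms; sum = 0.0997322 ms.
Propagation delays (d/s per hop): 28.2927, 0.0433333, 0.198333 ms; sum = 28.5343 ms.
Processing at 2 router(s): 2 × 1.5 ms = 3 ms.
End-to-end = 31.63 ms.

31.63 ms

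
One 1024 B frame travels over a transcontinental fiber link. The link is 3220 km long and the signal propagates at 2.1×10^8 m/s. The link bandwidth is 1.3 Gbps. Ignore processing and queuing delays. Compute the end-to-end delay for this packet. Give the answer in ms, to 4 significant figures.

L = 1024 × 8 = 8192 bits.
Transmission delay = L/R = 8192 / 1300000000 = 0.00630154 ms.
Propagation delay = d/s = 3220000 m / 210000000 m/s = 15.3333 ms.
Total = 15.34 ms.

15.34 ms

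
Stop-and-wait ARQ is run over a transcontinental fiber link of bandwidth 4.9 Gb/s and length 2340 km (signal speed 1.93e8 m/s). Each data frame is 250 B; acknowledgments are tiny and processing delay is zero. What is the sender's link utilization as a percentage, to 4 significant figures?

0.001683 %

t_tx = L/R = 2000/4900000000 = 4.08163e-07 s.
t_prop = 2340000/193000000 = 0.0121244 s; RTT = 0.0242487 s.
Cycle = t_tx + RTT = 0.0242491 s.
Utilization = t_tx / cycle = 4.08163e-07/0.0242491 = 0.001683 %.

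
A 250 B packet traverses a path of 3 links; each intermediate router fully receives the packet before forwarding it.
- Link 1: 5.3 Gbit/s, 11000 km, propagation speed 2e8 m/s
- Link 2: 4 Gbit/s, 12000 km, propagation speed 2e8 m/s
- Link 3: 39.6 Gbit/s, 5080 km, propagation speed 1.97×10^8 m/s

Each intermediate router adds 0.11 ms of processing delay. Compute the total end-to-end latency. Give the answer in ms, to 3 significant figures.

141 ms

L = 250 × 8 = 2000 bits.
Transmission delays (L/R per hop): 0.000377358, 0.0005, 5.05051e-05 ms; sum = 0.000927864 ms.
Propagation delays (d/s per hop): 55, 60, 25.7868 ms; sum = 140.787 ms.
Processing at 2 router(s): 2 × 0.11 ms = 0.22 ms.
End-to-end = 141 ms.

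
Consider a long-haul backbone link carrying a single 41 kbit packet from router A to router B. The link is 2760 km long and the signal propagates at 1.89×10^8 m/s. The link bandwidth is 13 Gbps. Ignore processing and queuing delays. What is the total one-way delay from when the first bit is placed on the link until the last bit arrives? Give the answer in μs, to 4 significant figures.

L = 41000 bits.
Transmission delay = L/R = 41000 / 13000000000 = 3.15385 μs.
Propagation delay = d/s = 2760000 m / 189000000 m/s = 14603.2 μs.
Total = 14610 μs.

14610 μs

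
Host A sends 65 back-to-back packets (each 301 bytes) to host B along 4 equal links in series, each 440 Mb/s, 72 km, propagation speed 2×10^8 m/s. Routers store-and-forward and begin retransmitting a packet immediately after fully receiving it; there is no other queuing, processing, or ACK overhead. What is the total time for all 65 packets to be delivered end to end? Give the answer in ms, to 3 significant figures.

1.81 ms

Per-hop transmission t_tx = L/R = 2408/440000000 = 0.00547273 ms.
Per-hop propagation t_prop = 72000/200000000 = 0.36 ms.
Pipeline fill: first packet needs 4·t_tx to clear all hops; remaining 64 packets each add one t_tx.
Total = (4+65-1)·t_tx + 4·t_prop = 68·0.00547273 + 4·0.36 = 1.81 ms.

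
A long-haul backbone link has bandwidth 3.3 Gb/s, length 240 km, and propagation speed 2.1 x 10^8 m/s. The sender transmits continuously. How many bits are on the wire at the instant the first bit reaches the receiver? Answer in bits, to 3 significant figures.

Propagation delay = 240000 / 210000000 = 0.00114286 s.
BDP = R × t_prop = 3300000000 × 0.00114286 = 3771430 bits.

3770000 bits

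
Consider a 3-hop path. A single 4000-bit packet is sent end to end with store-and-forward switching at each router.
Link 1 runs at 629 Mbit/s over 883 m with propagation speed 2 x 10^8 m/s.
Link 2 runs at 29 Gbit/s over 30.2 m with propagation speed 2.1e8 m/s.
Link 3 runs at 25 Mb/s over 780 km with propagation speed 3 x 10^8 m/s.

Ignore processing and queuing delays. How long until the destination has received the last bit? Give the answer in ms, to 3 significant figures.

Transmission delays (L/R per hop): 0.0063593, 0.000137931, 0.16 ms; sum = 0.166497 ms.
Propagation delays (d/s per hop): 0.004415, 0.00014381, 2.6 ms; sum = 2.60456 ms.
End-to-end = 2.77 ms.

2.77 ms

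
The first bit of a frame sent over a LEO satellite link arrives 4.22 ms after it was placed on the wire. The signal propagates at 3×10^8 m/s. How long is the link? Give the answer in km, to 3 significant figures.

d = s × t_prop = 300000000 × 0.00422 = 1270 km.

1270 km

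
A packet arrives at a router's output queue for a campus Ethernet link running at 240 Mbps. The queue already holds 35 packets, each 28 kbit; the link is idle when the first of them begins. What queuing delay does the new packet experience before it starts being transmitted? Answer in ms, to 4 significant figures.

Each queued packet: L/R = 28000/240000000 = 0.116667 ms.
35 queued → 4.08333 ms.
Queuing delay = 4.083 ms.

4.083 ms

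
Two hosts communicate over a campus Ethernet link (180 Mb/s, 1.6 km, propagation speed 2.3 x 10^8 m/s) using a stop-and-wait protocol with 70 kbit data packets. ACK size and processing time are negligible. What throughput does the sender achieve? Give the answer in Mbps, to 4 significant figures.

173.8 Mbps

t_tx = L/R = 70000/180000000 = 0.000388889 s.
t_prop = 1600/2.3e+08 = 6.95652e-06 s; RTT = 1.3913e-05 s.
Cycle = t_tx + RTT = 0.000402802 s.
Throughput = L / cycle = 70000 / 0.000402802 = 173.8 Mbps.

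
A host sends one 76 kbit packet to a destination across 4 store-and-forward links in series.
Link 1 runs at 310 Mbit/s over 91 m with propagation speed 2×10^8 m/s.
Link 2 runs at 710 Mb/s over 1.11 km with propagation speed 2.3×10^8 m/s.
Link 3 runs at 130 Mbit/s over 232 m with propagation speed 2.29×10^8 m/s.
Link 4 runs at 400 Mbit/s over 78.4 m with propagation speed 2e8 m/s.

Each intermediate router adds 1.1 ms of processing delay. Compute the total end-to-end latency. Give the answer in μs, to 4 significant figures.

4434 μs

L = 76000 bits.
Transmission delays (L/R per hop): 245.161, 107.042, 584.615, 190 μs; sum = 1126.82 μs.
Propagation delays (d/s per hop): 0.455, 4.82609, 1.0131, 0.392 μs; sum = 6.68619 μs.
Processing at 3 router(s): 3 × 1.1 ms = 3300 μs.
End-to-end = 4434 μs.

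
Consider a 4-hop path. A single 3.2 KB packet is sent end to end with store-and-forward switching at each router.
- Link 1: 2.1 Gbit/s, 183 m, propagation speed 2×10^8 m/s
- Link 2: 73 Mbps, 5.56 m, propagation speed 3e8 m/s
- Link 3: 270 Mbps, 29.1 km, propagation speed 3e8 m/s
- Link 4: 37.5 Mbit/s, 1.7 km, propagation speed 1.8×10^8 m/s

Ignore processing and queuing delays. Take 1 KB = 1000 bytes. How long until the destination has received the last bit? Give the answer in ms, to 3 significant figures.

1.25 ms

L = 25600 bits.
Transmission delays (L/R per hop): 0.0121905, 0.350685, 0.0948148, 0.682667 ms; sum = 1.14036 ms.
Propagation delays (d/s per hop): 0.000915, 1.85333e-05, 0.097, 0.00944444 ms; sum = 0.107378 ms.
End-to-end = 1.25 ms.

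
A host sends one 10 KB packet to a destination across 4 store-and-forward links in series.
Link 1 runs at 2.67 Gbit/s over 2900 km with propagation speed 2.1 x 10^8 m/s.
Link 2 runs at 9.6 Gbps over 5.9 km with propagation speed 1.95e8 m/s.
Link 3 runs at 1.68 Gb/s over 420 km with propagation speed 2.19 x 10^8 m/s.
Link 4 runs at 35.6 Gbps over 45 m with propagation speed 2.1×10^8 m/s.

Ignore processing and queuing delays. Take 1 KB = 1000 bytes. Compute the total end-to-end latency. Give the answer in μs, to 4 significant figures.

15850 μs

L = 80000 bits.
Transmission delays (L/R per hop): 29.9625, 8.33333, 47.619, 2.24719 μs; sum = 88.1621 μs.
Propagation delays (d/s per hop): 13809.5, 30.2564, 1917.81, 0.214286 μs; sum = 15757.8 μs.
End-to-end = 15850 μs.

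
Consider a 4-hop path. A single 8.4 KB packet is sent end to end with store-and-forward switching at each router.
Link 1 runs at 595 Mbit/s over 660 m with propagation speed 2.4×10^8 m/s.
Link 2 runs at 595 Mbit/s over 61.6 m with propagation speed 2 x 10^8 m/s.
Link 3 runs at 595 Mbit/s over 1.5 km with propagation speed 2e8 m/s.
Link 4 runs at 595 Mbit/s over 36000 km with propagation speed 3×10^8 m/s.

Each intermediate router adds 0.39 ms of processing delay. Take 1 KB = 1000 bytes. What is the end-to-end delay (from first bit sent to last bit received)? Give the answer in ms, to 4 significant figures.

L = 67200 bits.
Transmission delay per hop = L/R = 67200/595000000 = 0.112941 ms; 4 hops → 0.451765 ms.
Propagation delays (d/s per hop): 0.00275, 0.000308, 0.0075, 120 ms; sum = 120.011 ms.
Processing at 3 router(s): 3 × 0.39 ms = 1.17 ms.
End-to-end = 121.6 ms.

121.6 ms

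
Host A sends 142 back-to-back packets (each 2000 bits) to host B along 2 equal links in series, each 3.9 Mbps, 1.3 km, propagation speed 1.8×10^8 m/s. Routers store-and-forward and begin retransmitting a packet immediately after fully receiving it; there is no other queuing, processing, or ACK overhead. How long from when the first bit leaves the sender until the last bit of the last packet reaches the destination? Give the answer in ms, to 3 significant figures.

73.3 ms

Per-hop transmission t_tx = L/R = 2000/3900000 = 0.512821 ms.
Per-hop propagation t_prop = 1300/180000000 = 0.00722222 ms.
Pipeline fill: first packet needs 2·t_tx to clear all hops; remaining 141 packets each add one t_tx.
Total = (2+142-1)·t_tx + 2·t_prop = 143·0.512821 + 2·0.00722222 = 73.3 ms.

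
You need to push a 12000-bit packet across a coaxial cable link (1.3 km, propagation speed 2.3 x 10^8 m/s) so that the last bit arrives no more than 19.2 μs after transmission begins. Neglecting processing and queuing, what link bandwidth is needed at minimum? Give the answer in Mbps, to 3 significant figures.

Propagation delay = 1300 / 2.3e+08 = 5.65217 μs.
Transmission budget = 19.2 − 5.65217 = 13.5478 μs.
R ≥ L / t_tx = 12000 bits / 1.35478e-05 s = 886 Mbps.

886 Mbps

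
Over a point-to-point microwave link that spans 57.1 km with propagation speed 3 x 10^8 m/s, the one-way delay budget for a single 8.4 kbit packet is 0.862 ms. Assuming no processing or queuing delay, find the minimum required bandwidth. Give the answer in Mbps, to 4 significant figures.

Propagation delay = 57100 / 300000000 = 0.190333 ms.
Transmission budget = 0.862 − 0.190333 = 0.671667 ms.
R ≥ L / t_tx = 8400 bits / 0.000671667 s = 12.51 Mbps.

12.51 Mbps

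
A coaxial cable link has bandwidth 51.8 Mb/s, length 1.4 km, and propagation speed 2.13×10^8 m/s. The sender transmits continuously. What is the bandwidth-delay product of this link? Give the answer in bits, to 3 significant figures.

340 bits

Propagation delay = 1400 / 213000000 = 6.57277e-06 s.
BDP = R × t_prop = 51800000 × 6.57277e-06 = 340.469 bits.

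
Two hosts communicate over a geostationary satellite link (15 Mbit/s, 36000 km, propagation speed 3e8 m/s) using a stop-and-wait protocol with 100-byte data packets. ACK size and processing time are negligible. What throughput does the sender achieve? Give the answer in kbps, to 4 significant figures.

3.333 kbps

t_tx = L/R = 800/15000000 = 5.33333e-05 s.
t_prop = 36000000/300000000 = 0.12 s; RTT = 0.24 s.
Cycle = t_tx + RTT = 0.240053 s.
Throughput = L / cycle = 800 / 0.240053 = 3.333 kbps.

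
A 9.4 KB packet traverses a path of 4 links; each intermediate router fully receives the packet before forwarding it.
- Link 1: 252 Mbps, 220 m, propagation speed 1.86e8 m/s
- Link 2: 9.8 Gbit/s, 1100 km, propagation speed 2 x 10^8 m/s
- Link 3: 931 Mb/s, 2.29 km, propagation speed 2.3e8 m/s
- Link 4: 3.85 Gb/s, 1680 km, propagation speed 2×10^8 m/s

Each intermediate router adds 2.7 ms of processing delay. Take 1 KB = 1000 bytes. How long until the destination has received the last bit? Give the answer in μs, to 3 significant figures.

22400 μs

L = 75200 bits.
Transmission delays (L/R per hop): 298.413, 7.67347, 80.7734, 19.5325 μs; sum = 406.392 μs.
Propagation delays (d/s per hop): 1.1828, 5500, 9.95652, 8400 μs; sum = 13911.1 μs.
Processing at 3 router(s): 3 × 2.7 ms = 8100 μs.
End-to-end = 22400 μs.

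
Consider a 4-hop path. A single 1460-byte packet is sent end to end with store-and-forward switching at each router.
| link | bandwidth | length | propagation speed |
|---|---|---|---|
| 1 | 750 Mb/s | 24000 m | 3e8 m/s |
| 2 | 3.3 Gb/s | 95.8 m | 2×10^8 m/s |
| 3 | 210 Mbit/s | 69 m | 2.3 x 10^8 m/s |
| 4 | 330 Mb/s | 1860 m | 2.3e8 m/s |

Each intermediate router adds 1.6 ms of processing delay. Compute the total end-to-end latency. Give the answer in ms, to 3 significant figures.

L = 1460 × 8 = 11680 bits.
Transmission delays (L/R per hop): 0.0155733, 0.00353939, 0.055619, 0.0353939 ms; sum = 0.110126 ms.
Propagation delays (d/s per hop): 0.08, 0.000479, 0.0003, 0.00808696 ms; sum = 0.088866 ms.
Processing at 3 router(s): 3 × 1.6 ms = 4.8 ms.
End-to-end = 5.00 ms.

5.00 ms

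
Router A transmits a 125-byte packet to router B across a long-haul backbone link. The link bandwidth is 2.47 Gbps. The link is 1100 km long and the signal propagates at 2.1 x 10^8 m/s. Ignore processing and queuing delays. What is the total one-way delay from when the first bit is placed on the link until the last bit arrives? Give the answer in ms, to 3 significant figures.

L = 125 × 8 = 1000 bits.
Transmission delay = L/R = 1000 / 2470000000 = 0.000404858 ms.
Propagation delay = d/s = 1100000 m / 210000000 m/s = 5.2381 ms.
Total = 5.24 ms.

5.24 ms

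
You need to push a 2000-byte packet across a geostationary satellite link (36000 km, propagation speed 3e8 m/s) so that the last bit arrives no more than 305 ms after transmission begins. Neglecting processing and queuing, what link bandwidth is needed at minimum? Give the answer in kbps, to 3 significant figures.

L = 16000 bits.
Propagation delay = 36000000 / 300000000 = 120 ms.
Transmission budget = 305 − 120 = 185 ms.
R ≥ L / t_tx = 16000 bits / 0.185 s = 86.5 kbps.

86.5 kbps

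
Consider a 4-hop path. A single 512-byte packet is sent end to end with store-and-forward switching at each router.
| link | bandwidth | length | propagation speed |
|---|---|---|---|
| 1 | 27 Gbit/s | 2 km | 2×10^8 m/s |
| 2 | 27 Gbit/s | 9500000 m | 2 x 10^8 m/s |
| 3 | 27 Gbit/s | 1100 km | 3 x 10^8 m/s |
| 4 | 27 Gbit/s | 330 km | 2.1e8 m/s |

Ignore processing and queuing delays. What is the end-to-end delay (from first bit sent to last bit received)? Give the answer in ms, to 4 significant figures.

52.75 ms

L = 512 × 8 = 4096 bits.
Transmission delay per hop = L/R = 4096/27000000000 = 0.000151704 ms; 4 hops → 0.000606815 ms.
Propagation delays (d/s per hop): 0.01, 47.5, 3.66667, 1.57143 ms; sum = 52.7481 ms.
End-to-end = 52.75 ms.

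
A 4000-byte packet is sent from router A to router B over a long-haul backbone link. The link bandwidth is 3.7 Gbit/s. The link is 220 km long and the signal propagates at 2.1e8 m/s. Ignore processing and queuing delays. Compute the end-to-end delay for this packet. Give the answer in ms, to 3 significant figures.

L = 4000 × 8 = 32000 bits.
Transmission delay = L/R = 32000 / 3700000000 = 0.00864865 ms.
Propagation delay = d/s = 220000 m / 210000000 m/s = 1.04762 ms.
Total = 1.06 ms.

1.06 ms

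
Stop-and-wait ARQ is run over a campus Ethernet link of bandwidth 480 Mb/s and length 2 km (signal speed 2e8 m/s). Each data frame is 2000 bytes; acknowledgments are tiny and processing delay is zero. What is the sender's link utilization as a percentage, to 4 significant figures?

t_tx = L/R = 16000/480000000 = 3.33333e-05 s.
t_prop = 2000/200000000 = 1e-05 s; RTT = 2e-05 s.
Cycle = t_tx + RTT = 5.33333e-05 s.
Utilization = t_tx / cycle = 3.33333e-05/5.33333e-05 = 62.50 %.

62.50 %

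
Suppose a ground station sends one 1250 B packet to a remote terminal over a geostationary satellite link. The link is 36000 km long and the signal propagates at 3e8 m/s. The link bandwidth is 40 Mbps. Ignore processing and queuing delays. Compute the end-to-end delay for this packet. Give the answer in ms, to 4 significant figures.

120.3 ms

L = 1250 × 8 = 10000 bits.
Transmission delay = L/R = 10000 / 40000000 = 0.25 ms.
Propagation delay = d/s = 36000000 m / 300000000 m/s = 120 ms.
Total = 120.3 ms.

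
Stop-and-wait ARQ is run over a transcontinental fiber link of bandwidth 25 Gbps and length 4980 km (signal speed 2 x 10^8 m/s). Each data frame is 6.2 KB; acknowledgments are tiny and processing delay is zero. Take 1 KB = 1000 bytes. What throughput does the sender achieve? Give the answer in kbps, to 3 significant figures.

t_tx = L/R = 49600/25000000000 = 1.984e-06 s.
t_prop = 4980000/200000000 = 0.0249 s; RTT = 0.0498 s.
Cycle = t_tx + RTT = 0.049802 s.
Throughput = L / cycle = 49600 / 0.049802 = 996 kbps.

996 kbps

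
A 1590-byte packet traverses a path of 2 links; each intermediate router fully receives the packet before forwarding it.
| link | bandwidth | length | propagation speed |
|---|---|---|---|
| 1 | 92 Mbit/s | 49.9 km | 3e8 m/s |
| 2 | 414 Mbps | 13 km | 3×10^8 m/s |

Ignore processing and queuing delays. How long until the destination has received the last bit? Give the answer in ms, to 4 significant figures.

0.3787 ms

L = 1590 × 8 = 12720 bits.
Transmission delays (L/R per hop): 0.138261, 0.0307246 ms; sum = 0.168986 ms.
Propagation delays (d/s per hop): 0.166333, 0.0433333 ms; sum = 0.209667 ms.
End-to-end = 0.3787 ms.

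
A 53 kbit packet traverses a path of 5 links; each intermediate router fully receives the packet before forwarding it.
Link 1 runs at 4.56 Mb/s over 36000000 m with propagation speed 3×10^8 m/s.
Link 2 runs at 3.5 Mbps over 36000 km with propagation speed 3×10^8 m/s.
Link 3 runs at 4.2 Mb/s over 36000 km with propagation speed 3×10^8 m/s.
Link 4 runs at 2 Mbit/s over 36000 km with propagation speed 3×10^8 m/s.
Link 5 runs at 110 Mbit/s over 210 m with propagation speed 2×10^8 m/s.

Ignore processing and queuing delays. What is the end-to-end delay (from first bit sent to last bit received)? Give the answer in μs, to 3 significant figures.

546000 μs

L = 53000 bits.
Transmission delays (L/R per hop): 11622.8, 15142.9, 12619, 26500, 481.818 μs; sum = 66366.5 μs.
Propagation delays (d/s per hop): 120000, 120000, 120000, 120000, 1.05 μs; sum = 480001 μs.
End-to-end = 546000 μs.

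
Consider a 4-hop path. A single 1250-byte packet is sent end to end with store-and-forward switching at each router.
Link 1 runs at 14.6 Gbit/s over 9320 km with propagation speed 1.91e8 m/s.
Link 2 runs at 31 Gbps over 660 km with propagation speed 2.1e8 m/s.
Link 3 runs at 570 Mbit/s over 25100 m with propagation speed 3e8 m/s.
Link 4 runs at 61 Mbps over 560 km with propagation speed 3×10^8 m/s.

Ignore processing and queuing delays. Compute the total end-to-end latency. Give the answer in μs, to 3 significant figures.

L = 1250 × 8 = 10000 bits.
Transmission delays (L/R per hop): 0.684932, 0.322581, 17.5439, 163.934 μs; sum = 182.486 μs.
Propagation delays (d/s per hop): 48795.8, 3142.86, 83.6667, 1866.67 μs; sum = 53889 μs.
End-to-end = 54100 μs.

54100 μs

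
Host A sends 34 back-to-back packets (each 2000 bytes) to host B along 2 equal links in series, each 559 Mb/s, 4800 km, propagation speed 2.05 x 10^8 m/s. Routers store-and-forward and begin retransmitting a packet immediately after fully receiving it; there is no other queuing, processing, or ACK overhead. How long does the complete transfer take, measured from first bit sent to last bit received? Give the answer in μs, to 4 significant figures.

Per-hop transmission t_tx = L/R = 16000/559000000 = 28.6225 μs.
Per-hop propagation t_prop = 4800000/2.05e+08 = 23414.6 μs.
Pipeline fill: first packet needs 2·t_tx to clear all hops; remaining 33 packets each add one t_tx.
Total = (2+34-1)·t_tx + 2·t_prop = 35·28.6225 + 2·23414.6 = 47830 μs.

47830 μs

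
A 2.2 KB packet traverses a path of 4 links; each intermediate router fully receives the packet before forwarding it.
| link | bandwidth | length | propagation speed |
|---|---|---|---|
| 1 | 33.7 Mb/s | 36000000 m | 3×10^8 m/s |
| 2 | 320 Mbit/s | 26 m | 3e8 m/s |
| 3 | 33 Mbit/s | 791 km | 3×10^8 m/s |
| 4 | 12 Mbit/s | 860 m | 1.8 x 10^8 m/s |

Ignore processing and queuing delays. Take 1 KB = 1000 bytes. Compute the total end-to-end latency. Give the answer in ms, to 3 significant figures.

125 ms

L = 17600 bits.
Transmission delays (L/R per hop): 0.522255, 0.055, 0.533333, 1.46667 ms; sum = 2.57726 ms.
Propagation delays (d/s per hop): 120, 8.66667e-05, 2.63667, 0.00477778 ms; sum = 122.642 ms.
End-to-end = 125 ms.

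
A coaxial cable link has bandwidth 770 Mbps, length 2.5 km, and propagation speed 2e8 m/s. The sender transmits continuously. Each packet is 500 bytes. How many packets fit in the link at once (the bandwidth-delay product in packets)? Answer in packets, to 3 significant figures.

Propagation delay = 2500 / 200000000 = 1.25e-05 s.
BDP = R × t_prop = 770000000 × 1.25e-05 = 9625 bits.
In packets of 4000 bits: 2.41 packets.

2.41 packets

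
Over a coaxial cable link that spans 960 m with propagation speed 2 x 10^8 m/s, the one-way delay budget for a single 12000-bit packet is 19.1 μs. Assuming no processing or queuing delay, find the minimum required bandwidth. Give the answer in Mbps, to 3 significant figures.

839 Mbps

Propagation delay = 960 / 200000000 = 4.8 μs.
Transmission budget = 19.1 − 4.8 = 14.3 μs.
R ≥ L / t_tx = 12000 bits / 1.43e-05 s = 839 Mbps.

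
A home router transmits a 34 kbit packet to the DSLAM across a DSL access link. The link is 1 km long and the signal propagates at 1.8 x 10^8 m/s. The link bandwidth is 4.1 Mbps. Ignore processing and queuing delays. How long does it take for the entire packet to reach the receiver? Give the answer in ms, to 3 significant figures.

8.30 ms

L = 34000 bits.
Transmission delay = L/R = 34000 / 4.1e+06 = 8.29268 ms.
Propagation delay = d/s = 1000 m / 180000000 m/s = 0.00555556 ms.
Total = 8.30 ms.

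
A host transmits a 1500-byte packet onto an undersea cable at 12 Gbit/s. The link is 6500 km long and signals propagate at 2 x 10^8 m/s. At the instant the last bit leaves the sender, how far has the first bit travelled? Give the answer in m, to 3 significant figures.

200 m

t_tx = L/R = 12000/12000000000 = 1e-06 s.
Distance = s × t_tx = 200000000 × 1e-06 = 200 m.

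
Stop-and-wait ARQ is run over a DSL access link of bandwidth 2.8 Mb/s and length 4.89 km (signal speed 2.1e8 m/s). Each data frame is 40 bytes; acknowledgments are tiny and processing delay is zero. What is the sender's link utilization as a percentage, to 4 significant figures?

71.05 %

t_tx = L/R = 320/2800000 = 0.000114286 s.
t_prop = 4890/210000000 = 2.32857e-05 s; RTT = 4.65714e-05 s.
Cycle = t_tx + RTT = 0.000160857 s.
Utilization = t_tx / cycle = 0.000114286/0.000160857 = 71.05 %.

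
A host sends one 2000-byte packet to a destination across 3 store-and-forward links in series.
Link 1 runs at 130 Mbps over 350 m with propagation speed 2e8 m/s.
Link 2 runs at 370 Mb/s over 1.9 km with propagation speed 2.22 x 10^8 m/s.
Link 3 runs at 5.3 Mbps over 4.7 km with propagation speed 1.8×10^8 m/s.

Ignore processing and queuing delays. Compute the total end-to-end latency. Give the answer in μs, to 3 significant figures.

3220 μs

L = 2000 × 8 = 16000 bits.
Transmission delays (L/R per hop): 123.077, 43.2432, 3018.87 μs; sum = 3185.19 μs.
Propagation delays (d/s per hop): 1.75, 8.55856, 26.1111 μs; sum = 36.4197 μs.
End-to-end = 3220 μs.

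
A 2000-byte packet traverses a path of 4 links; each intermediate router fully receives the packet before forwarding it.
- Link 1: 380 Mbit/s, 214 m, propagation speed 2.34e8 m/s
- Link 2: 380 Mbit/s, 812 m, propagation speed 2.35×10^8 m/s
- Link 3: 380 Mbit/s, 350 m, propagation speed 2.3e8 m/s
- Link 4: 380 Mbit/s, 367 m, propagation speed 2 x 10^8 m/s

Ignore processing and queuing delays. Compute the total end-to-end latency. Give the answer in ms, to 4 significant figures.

0.1761 ms

L = 2000 × 8 = 16000 bits.
Transmission delay per hop = L/R = 16000/380000000 = 0.0421053 ms; 4 hops → 0.168421 ms.
Propagation delays (d/s per hop): 0.00091453, 0.00345532, 0.00152174, 0.001835 ms; sum = 0.00772659 ms.
End-to-end = 0.1761 ms.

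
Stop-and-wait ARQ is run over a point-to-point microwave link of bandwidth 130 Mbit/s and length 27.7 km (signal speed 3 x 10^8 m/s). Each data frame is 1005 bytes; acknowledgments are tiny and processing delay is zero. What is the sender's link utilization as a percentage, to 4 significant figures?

25.09 %

t_tx = L/R = 8040/130000000 = 6.18462e-05 s.
t_prop = 27700/300000000 = 9.23333e-05 s; RTT = 0.000184667 s.
Cycle = t_tx + RTT = 0.000246513 s.
Utilization = t_tx / cycle = 6.18462e-05/0.000246513 = 25.09 %.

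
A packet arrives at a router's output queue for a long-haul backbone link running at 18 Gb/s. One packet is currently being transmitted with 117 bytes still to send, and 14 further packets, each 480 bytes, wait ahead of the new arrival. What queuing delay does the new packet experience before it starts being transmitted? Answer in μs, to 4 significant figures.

3.039 μs

Each queued packet: L/R = 3840/18000000000 = 0.213333 μs.
14 queued → 2.98667 μs.
Plus remaining 936 bits of current packet: 0.052 μs.
Queuing delay = 3.039 μs.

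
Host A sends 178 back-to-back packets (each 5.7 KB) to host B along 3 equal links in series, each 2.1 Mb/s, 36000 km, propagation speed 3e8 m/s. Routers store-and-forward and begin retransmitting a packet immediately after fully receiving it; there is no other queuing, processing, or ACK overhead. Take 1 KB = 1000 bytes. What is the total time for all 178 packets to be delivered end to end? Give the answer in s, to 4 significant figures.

4.269 s

Per-hop transmission t_tx = L/R = 45600/2100000 = 0.0217143 s.
Per-hop propagation t_prop = 36000000/300000000 = 0.12 s.
Pipeline fill: first packet needs 3·t_tx to clear all hops; remaining 177 packets each add one t_tx.
Total = (3+178-1)·t_tx + 3·t_prop = 180·0.0217143 + 3·0.12 = 4.269 s.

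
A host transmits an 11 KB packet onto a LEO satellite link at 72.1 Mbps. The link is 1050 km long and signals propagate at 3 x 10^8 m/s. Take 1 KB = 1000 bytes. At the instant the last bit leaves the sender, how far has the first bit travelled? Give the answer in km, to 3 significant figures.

366 km

t_tx = L/R = 88000/72100000 = 0.00122053 s.
Distance = s × t_tx = 300000000 × 0.00122053 = 366 km.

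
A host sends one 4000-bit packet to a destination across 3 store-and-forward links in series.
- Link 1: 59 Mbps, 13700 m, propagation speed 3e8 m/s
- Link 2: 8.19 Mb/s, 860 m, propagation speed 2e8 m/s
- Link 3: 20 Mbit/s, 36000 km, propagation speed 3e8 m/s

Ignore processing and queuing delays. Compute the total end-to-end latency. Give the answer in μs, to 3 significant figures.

Transmission delays (L/R per hop): 67.7966, 488.4, 200 μs; sum = 756.197 μs.
Propagation delays (d/s per hop): 45.6667, 4.3, 120000 μs; sum = 120050 μs.
End-to-end = 121000 μs.

121000 μs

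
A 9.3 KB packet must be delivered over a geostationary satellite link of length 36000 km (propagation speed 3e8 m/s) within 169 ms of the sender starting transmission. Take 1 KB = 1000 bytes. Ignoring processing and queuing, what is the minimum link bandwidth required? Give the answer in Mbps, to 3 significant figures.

1.52 Mbps

L = 74400 bits.
Propagation delay = 36000000 / 300000000 = 120 ms.
Transmission budget = 169 − 120 = 49 ms.
R ≥ L / t_tx = 74400 bits / 0.049 s = 1.52 Mbps.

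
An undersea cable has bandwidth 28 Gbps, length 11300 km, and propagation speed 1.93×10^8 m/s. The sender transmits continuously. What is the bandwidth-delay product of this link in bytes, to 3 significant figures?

205000000 bytes

Propagation delay = 11300000 / 193000000 = 0.0585492 s.
BDP = R × t_prop = 28000000000 × 0.0585492 = 1639380000 bits.
In bytes: 1639380000/8 = 205000000 bytes.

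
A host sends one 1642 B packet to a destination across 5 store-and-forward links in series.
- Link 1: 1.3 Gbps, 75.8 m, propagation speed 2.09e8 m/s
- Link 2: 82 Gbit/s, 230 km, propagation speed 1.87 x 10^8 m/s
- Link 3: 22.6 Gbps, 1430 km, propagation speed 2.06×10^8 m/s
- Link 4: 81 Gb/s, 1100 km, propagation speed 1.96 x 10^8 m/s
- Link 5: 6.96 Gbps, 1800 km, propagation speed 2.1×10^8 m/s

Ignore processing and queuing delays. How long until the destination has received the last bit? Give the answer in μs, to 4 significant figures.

L = 1642 × 8 = 13136 bits.
Transmission delays (L/R per hop): 10.1046, 0.160195, 0.581239, 0.162173, 1.88736 μs; sum = 12.8956 μs.
Propagation delays (d/s per hop): 0.362679, 1229.95, 6941.75, 5612.24, 8571.43 μs; sum = 22355.7 μs.
End-to-end = 22370 μs.

22370 μs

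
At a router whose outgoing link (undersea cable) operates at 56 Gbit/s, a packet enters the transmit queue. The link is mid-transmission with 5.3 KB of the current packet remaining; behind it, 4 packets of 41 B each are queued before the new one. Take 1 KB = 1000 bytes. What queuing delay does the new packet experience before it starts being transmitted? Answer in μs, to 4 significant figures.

0.7806 μs

Each queued packet: L/R = 328/56000000000 = 0.00585714 μs.
4 queued → 0.0234286 μs.
Plus remaining 42400 bits of current packet: 0.757143 μs.
Queuing delay = 0.7806 μs.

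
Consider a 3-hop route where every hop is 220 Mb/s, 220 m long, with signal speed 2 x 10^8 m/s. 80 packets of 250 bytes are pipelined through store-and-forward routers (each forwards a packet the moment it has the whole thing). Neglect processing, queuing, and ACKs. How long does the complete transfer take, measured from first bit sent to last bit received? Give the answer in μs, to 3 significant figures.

Per-hop transmission t_tx = L/R = 2000/220000000 = 9.09091 μs.
Per-hop propagation t_prop = 220/200000000 = 1.1 μs.
Pipeline fill: first packet needs 3·t_tx to clear all hops; remaining 79 packets each add one t_tx.
Total = (3+80-1)·t_tx + 3·t_prop = 82·9.09091 + 3·1.1 = 749 μs.

749 μs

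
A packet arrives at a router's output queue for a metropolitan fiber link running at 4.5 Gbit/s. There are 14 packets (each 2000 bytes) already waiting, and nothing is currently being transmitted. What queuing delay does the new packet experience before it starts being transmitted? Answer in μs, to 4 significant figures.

Each queued packet: L/R = 16000/4500000000 = 3.55556 μs.
14 queued → 49.7778 μs.
Queuing delay = 49.78 μs.

49.78 μs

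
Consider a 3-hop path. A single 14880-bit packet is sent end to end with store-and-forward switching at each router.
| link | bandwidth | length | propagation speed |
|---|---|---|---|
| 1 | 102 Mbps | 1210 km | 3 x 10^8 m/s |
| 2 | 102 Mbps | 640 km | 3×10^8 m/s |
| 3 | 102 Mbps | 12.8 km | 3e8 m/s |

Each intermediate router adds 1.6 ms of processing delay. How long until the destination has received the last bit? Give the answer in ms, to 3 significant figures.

9.85 ms

Transmission delay per hop = L/R = 14880/102000000 = 0.145882 ms; 3 hops → 0.437647 ms.
Propagation delays (d/s per hop): 4.03333, 2.13333, 0.0426667 ms; sum = 6.20933 ms.
Processing at 2 router(s): 2 × 1.6 ms = 3.2 ms.
End-to-end = 9.85 ms.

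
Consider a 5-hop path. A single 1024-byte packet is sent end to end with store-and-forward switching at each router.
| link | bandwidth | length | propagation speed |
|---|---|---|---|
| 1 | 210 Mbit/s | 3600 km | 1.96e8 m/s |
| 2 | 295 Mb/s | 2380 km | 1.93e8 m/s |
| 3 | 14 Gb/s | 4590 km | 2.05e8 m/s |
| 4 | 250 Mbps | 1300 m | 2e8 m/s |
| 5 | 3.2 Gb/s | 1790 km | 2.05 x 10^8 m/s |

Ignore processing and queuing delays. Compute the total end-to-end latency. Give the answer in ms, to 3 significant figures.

61.9 ms

L = 1024 × 8 = 8192 bits.
Transmission delays (L/R per hop): 0.0390095, 0.0277695, 0.000585143, 0.032768, 0.00256 ms; sum = 0.102692 ms.
Propagation delays (d/s per hop): 18.3673, 12.3316, 22.3902, 0.0065, 8.73171 ms; sum = 61.8274 ms.
End-to-end = 61.9 ms.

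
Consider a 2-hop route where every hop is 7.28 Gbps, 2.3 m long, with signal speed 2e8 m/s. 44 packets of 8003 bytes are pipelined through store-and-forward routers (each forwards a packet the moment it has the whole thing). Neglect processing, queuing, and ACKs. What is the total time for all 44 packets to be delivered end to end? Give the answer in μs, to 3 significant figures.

Per-hop transmission t_tx = L/R = 64024/7280000000 = 8.79451 μs.
Per-hop propagation t_prop = 2.3/200000000 = 0.0115 μs.
Pipeline fill: first packet needs 2·t_tx to clear all hops; remaining 43 packets each add one t_tx.
Total = (2+44-1)·t_tx + 2·t_prop = 45·8.79451 + 2·0.0115 = 396 μs.

396 μs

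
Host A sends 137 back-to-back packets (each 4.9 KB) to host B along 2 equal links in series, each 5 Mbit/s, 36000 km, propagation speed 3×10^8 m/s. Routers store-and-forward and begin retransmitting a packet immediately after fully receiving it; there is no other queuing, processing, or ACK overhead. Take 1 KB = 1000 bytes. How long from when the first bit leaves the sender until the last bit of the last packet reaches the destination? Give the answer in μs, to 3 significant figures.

Per-hop transmission t_tx = L/R = 39200/5000000 = 7840 μs.
Per-hop propagation t_prop = 36000000/300000000 = 120000 μs.
Pipeline fill: first packet needs 2·t_tx to clear all hops; remaining 136 packets each add one t_tx.
Total = (2+137-1)·t_tx + 2·t_prop = 138·7840 + 2·120000 = 1320000 μs.

1320000 μs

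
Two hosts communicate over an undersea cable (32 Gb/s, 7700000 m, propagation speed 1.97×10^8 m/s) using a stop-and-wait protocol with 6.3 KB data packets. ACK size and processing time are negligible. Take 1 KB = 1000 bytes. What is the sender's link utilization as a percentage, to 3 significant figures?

0.00201 %

t_tx = L/R = 50400/32000000000 = 1.575e-06 s.
t_prop = 7700000/197000000 = 0.0390863 s; RTT = 0.0781726 s.
Cycle = t_tx + RTT = 0.0781742 s.
Utilization = t_tx / cycle = 1.575e-06/0.0781742 = 0.00201 %.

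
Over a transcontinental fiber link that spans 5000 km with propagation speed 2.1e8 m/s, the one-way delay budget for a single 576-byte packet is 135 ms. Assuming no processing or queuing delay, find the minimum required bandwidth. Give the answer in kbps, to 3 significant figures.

L = 4608 bits.
Propagation delay = 5000000 / 210000000 = 23.8095 ms.
Transmission budget = 135 − 23.8095 = 111.19 ms.
R ≥ L / t_tx = 4608 bits / 0.11119 s = 41.4 kbps.

41.4 kbps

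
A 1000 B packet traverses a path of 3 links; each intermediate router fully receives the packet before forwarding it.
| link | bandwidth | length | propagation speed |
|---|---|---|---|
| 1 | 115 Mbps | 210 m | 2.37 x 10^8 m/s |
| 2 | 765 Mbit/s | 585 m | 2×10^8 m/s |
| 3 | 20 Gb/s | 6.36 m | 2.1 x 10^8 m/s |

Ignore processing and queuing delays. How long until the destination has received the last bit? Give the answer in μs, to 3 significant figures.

L = 1000 × 8 = 8000 bits.
Transmission delays (L/R per hop): 69.5652, 10.4575, 0.4 μs; sum = 80.4227 μs.
Propagation delays (d/s per hop): 0.886076, 2.925, 0.0302857 μs; sum = 3.84136 μs.
End-to-end = 84.3 μs.

84.3 μs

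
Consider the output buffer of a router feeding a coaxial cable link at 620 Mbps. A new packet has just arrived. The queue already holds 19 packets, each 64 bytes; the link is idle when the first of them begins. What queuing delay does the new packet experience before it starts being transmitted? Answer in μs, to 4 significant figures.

Each queued packet: L/R = 512/620000000 = 0.825806 μs.
19 queued → 15.6903 μs.
Queuing delay = 15.69 μs.

15.69 μs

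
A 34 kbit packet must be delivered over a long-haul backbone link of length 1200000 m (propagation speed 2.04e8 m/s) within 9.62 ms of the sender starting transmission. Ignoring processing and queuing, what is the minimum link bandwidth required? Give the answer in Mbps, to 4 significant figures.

9.097 Mbps

Propagation delay = 1200000 / 204000000 = 5.88235 ms.
Transmission budget = 9.62 − 5.88235 = 3.73765 ms.
R ≥ L / t_tx = 34000 bits / 0.00373765 s = 9.097 Mbps.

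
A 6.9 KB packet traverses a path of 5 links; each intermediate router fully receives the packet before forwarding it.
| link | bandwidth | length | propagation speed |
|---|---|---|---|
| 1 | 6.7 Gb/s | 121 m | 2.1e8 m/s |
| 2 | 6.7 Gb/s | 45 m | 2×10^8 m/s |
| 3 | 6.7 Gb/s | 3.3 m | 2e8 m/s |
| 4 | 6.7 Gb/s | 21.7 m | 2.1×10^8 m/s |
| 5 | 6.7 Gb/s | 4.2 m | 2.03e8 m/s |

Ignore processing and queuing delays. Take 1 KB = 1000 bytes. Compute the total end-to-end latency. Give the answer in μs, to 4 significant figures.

42.14 μs

L = 55200 bits.
Transmission delay per hop = L/R = 55200/6700000000 = 8.23881 μs; 5 hops → 41.194 μs.
Propagation delays (d/s per hop): 0.57619, 0.225, 0.0165, 0.103333, 0.0206897 μs; sum = 0.941713 μs.
End-to-end = 42.14 μs.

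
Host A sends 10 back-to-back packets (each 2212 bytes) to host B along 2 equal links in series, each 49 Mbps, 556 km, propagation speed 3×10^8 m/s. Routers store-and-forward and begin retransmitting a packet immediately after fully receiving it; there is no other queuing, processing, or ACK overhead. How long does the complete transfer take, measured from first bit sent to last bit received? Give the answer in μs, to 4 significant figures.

Per-hop transmission t_tx = L/R = 17696/49000000 = 361.143 μs.
Per-hop propagation t_prop = 556000/300000000 = 1853.33 μs.
Pipeline fill: first packet needs 2·t_tx to clear all hops; remaining 9 packets each add one t_tx.
Total = (2+10-1)·t_tx + 2·t_prop = 11·361.143 + 2·1853.33 = 7679 μs.

7679 μs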